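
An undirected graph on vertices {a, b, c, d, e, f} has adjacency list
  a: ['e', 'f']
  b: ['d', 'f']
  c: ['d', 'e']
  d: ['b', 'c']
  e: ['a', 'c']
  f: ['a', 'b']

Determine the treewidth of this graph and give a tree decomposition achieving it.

Every bag has size at most 3, so the width is 3 − 1 = 2 and tw(G) ≤ 2. For the lower bound, G contains the cycle e–a–f–b–d–c–e, so G is not a forest; only forests have treewidth ≤ 1, hence tw(G) ≥ 2. Therefore the treewidth is 2.

Treewidth 2.
One optimal decomposition is:
Bags: B1 = {a, e, f}  B2 = {b, e, f}  B3 = {b, d, e}  B4 = {c, d, e}
Tree: B1–B2, B2–B3, B3–B4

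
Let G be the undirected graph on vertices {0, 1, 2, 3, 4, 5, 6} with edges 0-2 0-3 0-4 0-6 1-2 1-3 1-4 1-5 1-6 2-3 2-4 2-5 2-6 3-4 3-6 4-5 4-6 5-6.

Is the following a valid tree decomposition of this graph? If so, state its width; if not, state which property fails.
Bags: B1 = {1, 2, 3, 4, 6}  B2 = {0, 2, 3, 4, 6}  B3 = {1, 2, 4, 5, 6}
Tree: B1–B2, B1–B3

Yes; width 4.

Every vertex of G appears in some bag (union = {0, 1, 2, 3, 4, 5, 6}); every edge is covered by a bag; and for each vertex v the set of bags containing v is connected in the bag tree. The decomposition is therefore valid. The largest bag has 5 vertices, so the width is 4.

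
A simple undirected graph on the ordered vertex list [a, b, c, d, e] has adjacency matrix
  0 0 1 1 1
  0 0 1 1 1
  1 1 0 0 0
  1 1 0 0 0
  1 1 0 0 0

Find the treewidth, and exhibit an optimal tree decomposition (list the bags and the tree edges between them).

Each bag holds 3 vertices, so the decomposition has width 2, which upper-bounds the treewidth. The edges a–d–b–e–a form a cycle, so G is not a tree and its treewidth is at least 2. Hence tw(G) = 2 exactly.

Treewidth 2.
One such decomposition:
Bags: B1 = {a, b, d}  B2 = {a, b, e}  B3 = {a, b, c}
Tree: B1–B2, B2–B3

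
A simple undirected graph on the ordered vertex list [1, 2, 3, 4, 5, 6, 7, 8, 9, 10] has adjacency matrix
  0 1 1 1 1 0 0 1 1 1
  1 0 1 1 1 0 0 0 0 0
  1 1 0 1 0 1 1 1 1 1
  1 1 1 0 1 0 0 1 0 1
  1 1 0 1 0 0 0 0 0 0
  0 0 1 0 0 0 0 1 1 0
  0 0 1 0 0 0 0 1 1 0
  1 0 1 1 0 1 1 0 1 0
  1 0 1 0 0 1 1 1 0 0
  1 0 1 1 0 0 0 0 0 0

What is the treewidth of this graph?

A width-3 tree decomposition is:
Bags: B1 = {3, 7, 8, 9}  B2 = {3, 6, 8, 9}  B3 = {1, 3, 8, 9}  B4 = {1, 3, 4, 8}  B5 = {1, 2, 3, 4}  B6 = {1, 2, 4, 5}  B7 = {1, 3, 4, 10}
Tree: B1–B2, B1–B3, B3–B4, B4–B5, B5–B6, B5–B7
The largest bag has 4 vertices, giving width 3; this decomposition certifies tw(G) ≤ 3. On the other hand G contains the 4-clique {1, 3, 8, 9}. A clique must lie in a single bag of any decomposition, so no decomposition can have width below 3. Hence tw(G) = 3 exactly.

3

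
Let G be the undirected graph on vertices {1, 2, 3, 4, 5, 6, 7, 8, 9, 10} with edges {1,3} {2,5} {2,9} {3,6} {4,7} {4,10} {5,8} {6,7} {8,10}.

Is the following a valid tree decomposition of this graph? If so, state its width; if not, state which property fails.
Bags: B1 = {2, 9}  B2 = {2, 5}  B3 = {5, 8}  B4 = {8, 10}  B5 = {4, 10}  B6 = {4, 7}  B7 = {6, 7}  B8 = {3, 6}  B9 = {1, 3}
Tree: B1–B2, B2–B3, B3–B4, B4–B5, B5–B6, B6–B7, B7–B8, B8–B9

Vertex coverage: the bags together contain {1, 2, 3, 4, 5, 6, 7, 8, 9, 10}, the full vertex set. Edge coverage: each edge of G has both endpoints in at least one bag. Running intersection: for every vertex, the bags containing it form a connected subtree. All three properties hold, so this is a valid tree decomposition of width max|bag| − 1 = 1, and hence tw(G) ≤ 1.

Yes; width 1.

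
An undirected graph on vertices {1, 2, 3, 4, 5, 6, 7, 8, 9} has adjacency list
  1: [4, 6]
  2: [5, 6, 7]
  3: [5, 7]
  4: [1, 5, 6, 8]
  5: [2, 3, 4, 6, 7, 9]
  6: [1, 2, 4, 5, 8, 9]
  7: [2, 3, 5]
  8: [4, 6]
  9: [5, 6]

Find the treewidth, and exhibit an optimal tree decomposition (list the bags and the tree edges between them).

Treewidth 2.
One optimal decomposition is:
Bags: B1 = {4, 6, 8}  B2 = {1, 4, 6}  B3 = {4, 5, 6}  B4 = {5, 6, 9}  B5 = {2, 5, 6}  B6 = {2, 5, 7}  B7 = {3, 5, 7}
Tree: B1–B2, B1–B3, B3–B4, B4–B5, B5–B6, B6–B7

Every bag has size at most 3, so the width is 3 − 1 = 2 and tw(G) ≤ 2. For the lower bound, the 3 vertices {4, 6, 8} are pairwise adjacent, and any tree decomposition puts a clique entirely inside one bag — forcing width ≥ 2. Combining the bounds, tw(G) = 2.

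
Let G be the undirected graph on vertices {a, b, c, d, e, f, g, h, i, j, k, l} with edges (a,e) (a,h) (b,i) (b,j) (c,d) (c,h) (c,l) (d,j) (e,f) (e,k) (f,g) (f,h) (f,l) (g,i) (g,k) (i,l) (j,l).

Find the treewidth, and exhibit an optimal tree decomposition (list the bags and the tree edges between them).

Each bag holds 4 vertices, so the decomposition has width 3, which upper-bounds the treewidth. For the lower bound: the 4 vertex sets {b,d,j}, {c}, {l}, {f,g,h,i} are disjoint, each induces a connected subgraph, and every pair is joined by at least one edge of G. Contracting each set to a single vertex therefore yields K_{4} as a minor, and since treewidth is minor-monotone, tw(G) ≥ tw(K_{4}) = 3. Hence tw(G) = 3 exactly.

Treewidth 3.
Bags: B1 = {b, c, d, j}  B2 = {b, c, j, l}  B3 = {b, c, i, l}  B4 = {c, h, i, l}  B5 = {f, h, i, l}  B6 = {f, g, h, i}  B7 = {a, f, g, h}  B8 = {a, e, f, g}  B9 = {a, e, g, k}
Tree: B1–B2, B2–B3, B3–B4, B4–B5, B5–B6, B6–B7, B7–B8, B8–B9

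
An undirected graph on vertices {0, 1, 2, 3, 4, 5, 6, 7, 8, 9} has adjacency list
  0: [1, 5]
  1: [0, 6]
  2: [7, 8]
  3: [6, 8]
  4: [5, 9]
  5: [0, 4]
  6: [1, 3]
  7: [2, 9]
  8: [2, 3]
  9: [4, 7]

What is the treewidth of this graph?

A width-2 tree decomposition is:
Bags: B1 = {3, 6, 8}  B2 = {2, 6, 8}  B3 = {2, 6, 7}  B4 = {6, 7, 9}  B5 = {4, 6, 9}  B6 = {4, 5, 6}  B7 = {0, 5, 6}  B8 = {0, 1, 6}
Tree: B1–B2, B2–B3, B3–B4, B4–B5, B5–B6, B6–B7, B7–B8
Each bag holds 3 vertices, so the decomposition has width 2, which upper-bounds the treewidth. For the lower bound, G contains the cycle 6–3–8–2–7–9–4–5–0–1–6, so G is not a forest; only forests have treewidth ≤ 1, hence tw(G) ≥ 2. Hence tw(G) = 2 exactly.

2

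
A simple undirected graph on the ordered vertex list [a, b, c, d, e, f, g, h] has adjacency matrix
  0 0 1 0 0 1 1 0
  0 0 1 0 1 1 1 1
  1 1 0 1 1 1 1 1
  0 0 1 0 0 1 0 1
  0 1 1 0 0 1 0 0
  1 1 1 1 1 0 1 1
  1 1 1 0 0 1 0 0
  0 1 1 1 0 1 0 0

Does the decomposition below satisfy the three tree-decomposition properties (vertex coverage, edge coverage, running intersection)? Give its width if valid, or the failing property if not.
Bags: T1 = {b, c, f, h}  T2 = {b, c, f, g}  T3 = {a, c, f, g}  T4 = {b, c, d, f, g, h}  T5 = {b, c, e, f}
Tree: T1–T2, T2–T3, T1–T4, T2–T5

No — bags containing vertex g are not connected in the tree.

A tree decomposition must satisfy three properties: every vertex lies in some bag; for every edge, both endpoints lie together in some bag; and for every vertex, the bags containing it form a connected subtree. Here bags containing vertex g are not connected in the tree, so the decomposition is invalid.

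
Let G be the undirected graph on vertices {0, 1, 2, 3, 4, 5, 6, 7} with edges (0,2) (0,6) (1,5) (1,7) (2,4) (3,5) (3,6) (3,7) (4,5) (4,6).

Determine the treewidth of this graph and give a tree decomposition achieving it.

Each bag holds 3 vertices, so the decomposition has width 2, which upper-bounds the treewidth. Since 7–1–5–3–7 is a cycle in G, G is not acyclic. Forests are exactly the graphs of treewidth ≤ 1, so tw(G) ≥ 2. Hence tw(G) = 2 exactly.

Treewidth 2.
One optimal decomposition is:
Bags: B1 = {1, 3, 7}  B2 = {1, 3, 5}  B3 = {3, 5, 6}  B4 = {4, 5, 6}  B5 = {0, 4, 6}  B6 = {0, 2, 4}
Tree: B1–B2, B2–B3, B3–B4, B4–B5, B5–B6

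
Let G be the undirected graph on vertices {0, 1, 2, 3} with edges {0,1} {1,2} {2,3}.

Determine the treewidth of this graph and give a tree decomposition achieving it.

Treewidth 1.
One optimal decomposition is:
Bags: B1 = {1, 2}  B2 = {2, 3}  B3 = {0, 1}
Tree: B1–B2, B1–B3

Each bag holds 2 vertices, so the decomposition has width 1, which upper-bounds the treewidth. Any graph with an edge has treewidth ≥ 1, and G has the edge 2–1. Combining the bounds, tw(G) = 1.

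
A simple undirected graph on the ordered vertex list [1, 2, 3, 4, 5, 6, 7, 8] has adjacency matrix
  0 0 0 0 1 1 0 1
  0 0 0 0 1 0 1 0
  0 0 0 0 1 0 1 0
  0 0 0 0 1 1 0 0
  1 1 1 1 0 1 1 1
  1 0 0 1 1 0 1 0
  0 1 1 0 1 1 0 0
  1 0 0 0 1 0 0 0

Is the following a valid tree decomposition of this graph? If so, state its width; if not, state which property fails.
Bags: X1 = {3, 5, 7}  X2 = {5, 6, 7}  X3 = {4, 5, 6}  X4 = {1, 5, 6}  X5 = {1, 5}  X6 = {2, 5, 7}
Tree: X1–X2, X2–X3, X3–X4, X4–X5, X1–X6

A tree decomposition must satisfy three properties: every vertex lies in some bag; for every edge, both endpoints lie together in some bag; and for every vertex, the bags containing it form a connected subtree. Here vertex 8 appears in no bag, so the decomposition is invalid.

No — vertex 8 appears in no bag.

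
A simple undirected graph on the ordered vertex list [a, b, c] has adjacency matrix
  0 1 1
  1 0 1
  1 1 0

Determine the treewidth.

2

A width-2 tree decomposition is:
Bags: B1 = {a, b, c}
Tree: (single bag)
A single bag containing all 3 vertices is trivially a valid decomposition of width 2. On the other hand G contains the 3-clique {a, b, c}. A clique must lie in a single bag of any decomposition, so no decomposition can have width below 2. Combining the bounds, tw(G) = 2.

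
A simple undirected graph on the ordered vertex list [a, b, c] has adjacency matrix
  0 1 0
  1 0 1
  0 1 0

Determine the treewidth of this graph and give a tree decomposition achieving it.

The largest bag has 2 vertices, giving width 1; this decomposition certifies tw(G) ≤ 1. Since G has at least one edge (e.g. c–b), it is not an edgeless graph, so tw(G) ≥ 1. Combining the bounds, tw(G) = 1.

Treewidth 1.
Bags: B1 = {b, c}  B2 = {a, b}
Tree: B1–B2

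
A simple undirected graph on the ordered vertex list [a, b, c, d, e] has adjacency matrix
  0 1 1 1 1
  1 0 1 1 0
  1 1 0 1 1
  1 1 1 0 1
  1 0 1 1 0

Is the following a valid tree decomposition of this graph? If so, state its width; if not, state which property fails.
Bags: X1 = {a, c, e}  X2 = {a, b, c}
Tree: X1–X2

A tree decomposition must satisfy three properties: every vertex lies in some bag; for every edge, both endpoints lie together in some bag; and for every vertex, the bags containing it form a connected subtree. Here vertex d appears in no bag, so the decomposition is invalid.

No — vertex d appears in no bag.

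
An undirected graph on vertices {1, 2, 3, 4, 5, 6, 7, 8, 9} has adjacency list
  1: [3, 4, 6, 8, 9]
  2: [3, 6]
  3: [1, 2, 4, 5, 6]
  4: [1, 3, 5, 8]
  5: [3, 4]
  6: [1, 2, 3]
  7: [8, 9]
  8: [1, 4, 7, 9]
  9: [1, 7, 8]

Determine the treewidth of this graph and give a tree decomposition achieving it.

Treewidth 2.
One optimal decomposition is:
Bags: B1 = {1, 4, 8}  B2 = {1, 8, 9}  B3 = {1, 3, 4}  B4 = {1, 3, 6}  B5 = {7, 8, 9}  B6 = {3, 4, 5}  B7 = {2, 3, 6}
Tree: B1–B2, B1–B3, B3–B4, B2–B5, B3–B6, B4–B7

Each bag holds 3 vertices, so the decomposition has width 2, which upper-bounds the treewidth. On the other hand G contains the 3-clique {1, 8, 9}. A clique must lie in a single bag of any decomposition, so no decomposition can have width below 2. Hence tw(G) = 2 exactly.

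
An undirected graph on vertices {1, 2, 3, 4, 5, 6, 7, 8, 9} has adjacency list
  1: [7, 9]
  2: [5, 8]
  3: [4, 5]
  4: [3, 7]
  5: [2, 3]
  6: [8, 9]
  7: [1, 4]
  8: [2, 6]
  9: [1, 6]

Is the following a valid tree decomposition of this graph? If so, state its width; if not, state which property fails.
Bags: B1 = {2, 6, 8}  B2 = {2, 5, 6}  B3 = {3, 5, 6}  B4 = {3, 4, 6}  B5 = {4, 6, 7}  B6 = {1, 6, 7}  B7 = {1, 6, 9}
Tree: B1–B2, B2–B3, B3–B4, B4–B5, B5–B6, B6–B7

Vertex coverage: the bags together contain {1, 2, 3, 4, 5, 6, 7, 8, 9}, the full vertex set. Edge coverage: each edge of G has both endpoints in at least one bag. Running intersection: for every vertex, the bags containing it form a connected subtree. All three properties hold, so this is a valid tree decomposition of width max|bag| − 1 = 2, and hence tw(G) ≤ 2.

Yes; width 2.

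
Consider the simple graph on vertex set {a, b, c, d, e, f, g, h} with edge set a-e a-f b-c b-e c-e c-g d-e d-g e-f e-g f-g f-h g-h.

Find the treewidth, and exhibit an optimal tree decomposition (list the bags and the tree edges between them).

Every bag has size at most 3, so the width is 3 − 1 = 2 and tw(G) ≤ 2. Conversely, {d, e, g} is a clique of size 3, and the vertices of any clique must share a bag in every tree decomposition; so some bag has ≥ 3 vertices and tw(G) ≥ 2. The upper and lower bounds meet at 2, so that is the treewidth.

Treewidth 2.
One optimal decomposition is:
Bags: B1 = {e, f, g}  B2 = {c, e, g}  B3 = {d, e, g}  B4 = {b, c, e}  B5 = {a, e, f}  B6 = {f, g, h}
Tree: B1–B2, B1–B3, B2–B4, B1–B5, B1–B6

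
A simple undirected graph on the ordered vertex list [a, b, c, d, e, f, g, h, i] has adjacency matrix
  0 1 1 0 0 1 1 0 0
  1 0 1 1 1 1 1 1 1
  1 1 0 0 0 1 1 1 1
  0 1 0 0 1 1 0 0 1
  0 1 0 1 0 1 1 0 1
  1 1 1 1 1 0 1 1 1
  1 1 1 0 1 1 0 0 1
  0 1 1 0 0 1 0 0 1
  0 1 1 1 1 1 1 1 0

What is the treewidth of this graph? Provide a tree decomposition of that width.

Every bag has size at most 5, so the width is 5 − 1 = 4 and tw(G) ≤ 4. For the lower bound, the 5 vertices {a, b, c, f, g} are pairwise adjacent, and any tree decomposition puts a clique entirely inside one bag — forcing width ≥ 4. Combining the bounds, tw(G) = 4.

Treewidth 4.
Bags: B1 = {a, b, c, f, g}  B2 = {b, c, f, g, i}  B3 = {b, c, f, h, i}  B4 = {b, e, f, g, i}  B5 = {b, d, e, f, i}
Tree: B1–B2, B2–B3, B2–B4, B4–B5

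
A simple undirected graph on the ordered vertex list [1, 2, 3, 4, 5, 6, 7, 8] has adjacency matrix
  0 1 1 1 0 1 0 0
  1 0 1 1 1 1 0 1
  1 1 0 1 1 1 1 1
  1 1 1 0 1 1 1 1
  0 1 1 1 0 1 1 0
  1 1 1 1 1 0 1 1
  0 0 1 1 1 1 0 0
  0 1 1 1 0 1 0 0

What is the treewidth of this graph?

A width-4 tree decomposition is:
Bags: B1 = {2, 3, 4, 5, 6}  B2 = {2, 3, 4, 6, 8}  B3 = {1, 2, 3, 4, 6}  B4 = {3, 4, 5, 6, 7}
Tree: B1–B2, B2–B3, B1–B4
The largest bag has 5 vertices, giving width 4; this decomposition certifies tw(G) ≤ 4. For the lower bound, the 5 vertices {2, 3, 4, 6, 8} are pairwise adjacent, and any tree decomposition puts a clique entirely inside one bag — forcing width ≥ 4. Hence tw(G) = 4 exactly.

4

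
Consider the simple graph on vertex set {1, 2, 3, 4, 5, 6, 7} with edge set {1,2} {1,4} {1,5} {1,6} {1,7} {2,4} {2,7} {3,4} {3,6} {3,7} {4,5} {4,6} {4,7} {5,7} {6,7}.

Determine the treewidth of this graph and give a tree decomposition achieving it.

Each bag holds 4 vertices, so the decomposition has width 3, which upper-bounds the treewidth. For the lower bound, the 4 vertices {1, 2, 4, 7} are pairwise adjacent, and any tree decomposition puts a clique entirely inside one bag — forcing width ≥ 3. Combining the bounds, tw(G) = 3.

Treewidth 3.
One such decomposition:
Bags: B1 = {1, 2, 4, 7}  B2 = {1, 4, 5, 7}  B3 = {1, 4, 6, 7}  B4 = {3, 4, 6, 7}
Tree: B1–B2, B1–B3, B3–B4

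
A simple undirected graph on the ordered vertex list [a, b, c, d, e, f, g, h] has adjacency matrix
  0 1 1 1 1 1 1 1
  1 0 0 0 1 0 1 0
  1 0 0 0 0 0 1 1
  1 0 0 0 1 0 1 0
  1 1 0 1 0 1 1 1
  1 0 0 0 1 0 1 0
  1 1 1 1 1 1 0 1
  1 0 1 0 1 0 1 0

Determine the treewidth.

3

A width-3 tree decomposition is:
Bags: B1 = {a, e, g, h}  B2 = {a, e, f, g}  B3 = {a, d, e, g}  B4 = {a, b, e, g}  B5 = {a, c, g, h}
Tree: B1–B2, B1–B3, B3–B4, B1–B5
The largest bag has 4 vertices, giving width 3; this decomposition certifies tw(G) ≤ 3. On the other hand G contains the 4-clique {a, d, e, g}. A clique must lie in a single bag of any decomposition, so no decomposition can have width below 3. The upper and lower bounds meet at 3, so that is the treewidth.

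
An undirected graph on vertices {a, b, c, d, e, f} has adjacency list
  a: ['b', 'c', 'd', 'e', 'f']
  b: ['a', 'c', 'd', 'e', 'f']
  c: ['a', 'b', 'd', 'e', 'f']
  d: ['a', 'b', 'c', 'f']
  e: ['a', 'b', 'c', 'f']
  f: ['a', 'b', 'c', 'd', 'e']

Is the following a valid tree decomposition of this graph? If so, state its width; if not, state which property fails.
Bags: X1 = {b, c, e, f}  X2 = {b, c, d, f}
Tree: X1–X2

A tree decomposition must satisfy three properties: every vertex lies in some bag; for every edge, both endpoints lie together in some bag; and for every vertex, the bags containing it form a connected subtree. Here vertex a appears in no bag, so the decomposition is invalid.

No — vertex a appears in no bag.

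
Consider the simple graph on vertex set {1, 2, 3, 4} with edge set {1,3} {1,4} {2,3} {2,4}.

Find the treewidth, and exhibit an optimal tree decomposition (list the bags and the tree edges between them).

The largest bag has 3 vertices, giving width 2; this decomposition certifies tw(G) ≤ 2. The edges 3–2–4–1–3 form a cycle, so G is not a tree and its treewidth is at least 2. The upper and lower bounds meet at 2, so that is the treewidth.

Treewidth 2.
Bags: B1 = {2, 3, 4}  B2 = {1, 3, 4}
Tree: B1–B2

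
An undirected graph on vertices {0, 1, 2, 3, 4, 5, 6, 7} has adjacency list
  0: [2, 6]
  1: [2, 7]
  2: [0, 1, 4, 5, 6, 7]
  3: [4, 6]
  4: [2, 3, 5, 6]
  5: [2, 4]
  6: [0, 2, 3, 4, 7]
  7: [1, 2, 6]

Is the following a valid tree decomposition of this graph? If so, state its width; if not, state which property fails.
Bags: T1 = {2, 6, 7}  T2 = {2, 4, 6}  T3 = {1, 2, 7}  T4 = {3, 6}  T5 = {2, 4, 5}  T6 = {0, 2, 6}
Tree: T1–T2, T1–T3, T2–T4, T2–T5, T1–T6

No — edge (4,3) lies in no bag.

A tree decomposition must satisfy three properties: every vertex lies in some bag; for every edge, both endpoints lie together in some bag; and for every vertex, the bags containing it form a connected subtree. Here edge (4,3) lies in no bag, so the decomposition is invalid.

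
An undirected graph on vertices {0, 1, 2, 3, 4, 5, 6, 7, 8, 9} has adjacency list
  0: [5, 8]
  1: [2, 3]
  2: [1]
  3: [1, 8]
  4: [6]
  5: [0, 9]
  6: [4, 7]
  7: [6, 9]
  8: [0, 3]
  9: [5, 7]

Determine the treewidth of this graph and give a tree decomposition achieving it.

Treewidth 1.
Bags: B1 = {1, 2}  B2 = {1, 3}  B3 = {3, 8}  B4 = {0, 8}  B5 = {0, 5}  B6 = {5, 9}  B7 = {7, 9}  B8 = {6, 7}  B9 = {4, 6}
Tree: B1–B2, B2–B3, B3–B4, B4–B5, B5–B6, B6–B7, B7–B8, B8–B9

The largest bag has 2 vertices, giving width 1; this decomposition certifies tw(G) ≤ 1. G has an edge, so its treewidth is at least 1. Hence tw(G) = 1 exactly.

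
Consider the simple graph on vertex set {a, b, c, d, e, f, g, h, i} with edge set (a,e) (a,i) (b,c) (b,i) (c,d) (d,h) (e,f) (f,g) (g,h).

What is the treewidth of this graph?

A width-2 tree decomposition is:
Bags: B1 = {a, e, i}  B2 = {e, f, i}  B3 = {f, g, i}  B4 = {g, h, i}  B5 = {d, h, i}  B6 = {c, d, i}  B7 = {b, c, i}
Tree: B1–B2, B2–B3, B3–B4, B4–B5, B5–B6, B6–B7
The largest bag has 3 vertices, giving width 2; this decomposition certifies tw(G) ≤ 2. For the lower bound, G contains the cycle i–a–e–f–g–h–d–c–b–i, so G is not a forest; only forests have treewidth ≤ 1, hence tw(G) ≥ 2. The upper and lower bounds meet at 2, so that is the treewidth.

2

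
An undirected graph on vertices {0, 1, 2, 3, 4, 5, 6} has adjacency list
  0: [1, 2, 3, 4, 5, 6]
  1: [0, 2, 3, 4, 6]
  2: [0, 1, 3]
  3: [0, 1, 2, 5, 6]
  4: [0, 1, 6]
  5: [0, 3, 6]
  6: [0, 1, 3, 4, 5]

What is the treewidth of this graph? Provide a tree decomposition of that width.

Treewidth 3.
One optimal decomposition is:
Bags: B1 = {0, 1, 4, 6}  B2 = {0, 1, 3, 6}  B3 = {0, 1, 2, 3}  B4 = {0, 3, 5, 6}
Tree: B1–B2, B2–B3, B2–B4

Each bag holds 4 vertices, so the decomposition has width 3, which upper-bounds the treewidth. On the other hand G contains the 4-clique {0, 1, 2, 3}. A clique must lie in a single bag of any decomposition, so no decomposition can have width below 3. Hence tw(G) = 3 exactly.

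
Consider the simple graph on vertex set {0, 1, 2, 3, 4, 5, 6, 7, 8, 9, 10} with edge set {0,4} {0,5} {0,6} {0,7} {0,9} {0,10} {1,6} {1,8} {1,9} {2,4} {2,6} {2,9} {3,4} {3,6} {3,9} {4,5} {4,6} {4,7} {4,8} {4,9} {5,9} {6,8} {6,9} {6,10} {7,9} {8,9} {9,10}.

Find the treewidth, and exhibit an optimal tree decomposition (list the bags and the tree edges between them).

Each bag holds 4 vertices, so the decomposition has width 3, which upper-bounds the treewidth. For the lower bound, the 4 vertices {1, 6, 8, 9} are pairwise adjacent, and any tree decomposition puts a clique entirely inside one bag — forcing width ≥ 3. Hence tw(G) = 3 exactly.

Treewidth 3.
One such decomposition:
Bags: B1 = {0, 4, 6, 9}  B2 = {0, 4, 5, 9}  B3 = {4, 6, 8, 9}  B4 = {1, 6, 8, 9}  B5 = {0, 4, 7, 9}  B6 = {3, 4, 6, 9}  B7 = {0, 6, 9, 10}  B8 = {2, 4, 6, 9}
Tree: B1–B2, B1–B3, B3–B4, B1–B5, B3–B6, B1–B7, B3–B8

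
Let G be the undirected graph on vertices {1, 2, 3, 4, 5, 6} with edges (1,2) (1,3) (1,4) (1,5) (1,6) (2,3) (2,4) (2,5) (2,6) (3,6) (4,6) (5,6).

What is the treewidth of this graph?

3

A width-3 tree decomposition is:
Bags: B1 = {1, 2, 5, 6}  B2 = {1, 2, 4, 6}  B3 = {1, 2, 3, 6}
Tree: B1–B2, B1–B3
Every bag has size at most 4, so the width is 4 − 1 = 3 and tw(G) ≤ 3. Conversely, {1, 2, 3, 6} is a clique of size 4, and the vertices of any clique must share a bag in every tree decomposition; so some bag has ≥ 4 vertices and tw(G) ≥ 3. The upper and lower bounds meet at 3, so that is the treewidth.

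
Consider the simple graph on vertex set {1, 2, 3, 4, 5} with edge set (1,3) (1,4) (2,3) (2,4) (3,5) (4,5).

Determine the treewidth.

2

A width-2 tree decomposition is:
Bags: B1 = {2, 3, 4}  B2 = {3, 4, 5}  B3 = {1, 3, 4}
Tree: B1–B2, B2–B3
Each bag holds 3 vertices, so the decomposition has width 2, which upper-bounds the treewidth. The edges 3–2–4–5–3 form a cycle, so G is not a tree and its treewidth is at least 2. Hence tw(G) = 2 exactly.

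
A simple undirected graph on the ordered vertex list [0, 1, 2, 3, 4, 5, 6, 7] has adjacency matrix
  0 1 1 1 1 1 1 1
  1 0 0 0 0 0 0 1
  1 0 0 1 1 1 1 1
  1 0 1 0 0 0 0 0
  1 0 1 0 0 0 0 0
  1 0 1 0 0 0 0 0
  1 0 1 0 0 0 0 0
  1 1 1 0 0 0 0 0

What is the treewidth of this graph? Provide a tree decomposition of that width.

Treewidth 2.
One such decomposition:
Bags: B1 = {0, 2, 7}  B2 = {0, 1, 7}  B3 = {0, 2, 6}  B4 = {0, 2, 5}  B5 = {0, 2, 3}  B6 = {0, 2, 4}
Tree: B1–B2, B1–B3, B3–B4, B1–B5, B3–B6

Every bag has size at most 3, so the width is 3 − 1 = 2 and tw(G) ≤ 2. On the other hand G contains the 3-clique {0, 1, 7}. A clique must lie in a single bag of any decomposition, so no decomposition can have width below 2. Hence tw(G) = 2 exactly.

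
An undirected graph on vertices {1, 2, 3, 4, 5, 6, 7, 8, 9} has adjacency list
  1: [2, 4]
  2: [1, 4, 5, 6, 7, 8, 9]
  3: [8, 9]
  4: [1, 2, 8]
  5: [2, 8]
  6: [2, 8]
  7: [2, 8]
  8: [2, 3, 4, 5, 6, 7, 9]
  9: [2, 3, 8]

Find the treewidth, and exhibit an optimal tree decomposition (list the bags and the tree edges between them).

Every bag has size at most 3, so the width is 3 − 1 = 2 and tw(G) ≤ 2. On the other hand G contains the 3-clique {2, 4, 8}. A clique must lie in a single bag of any decomposition, so no decomposition can have width below 2. Hence tw(G) = 2 exactly.

Treewidth 2.
Bags: B1 = {2, 5, 8}  B2 = {2, 6, 8}  B3 = {2, 7, 8}  B4 = {2, 4, 8}  B5 = {2, 8, 9}  B6 = {1, 2, 4}  B7 = {3, 8, 9}
Tree: B1–B2, B2–B3, B1–B4, B3–B5, B4–B6, B5–B7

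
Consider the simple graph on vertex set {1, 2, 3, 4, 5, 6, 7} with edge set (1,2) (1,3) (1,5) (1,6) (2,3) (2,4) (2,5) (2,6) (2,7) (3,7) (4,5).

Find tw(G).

A width-2 tree decomposition is:
Bags: B1 = {1, 2, 3}  B2 = {1, 2, 5}  B3 = {1, 2, 6}  B4 = {2, 4, 5}  B5 = {2, 3, 7}
Tree: B1–B2, B2–B3, B2–B4, B1–B5
The largest bag has 3 vertices, giving width 2; this decomposition certifies tw(G) ≤ 2. For the lower bound, the 3 vertices {1, 2, 3} are pairwise adjacent, and any tree decomposition puts a clique entirely inside one bag — forcing width ≥ 2. Combining the bounds, tw(G) = 2.

2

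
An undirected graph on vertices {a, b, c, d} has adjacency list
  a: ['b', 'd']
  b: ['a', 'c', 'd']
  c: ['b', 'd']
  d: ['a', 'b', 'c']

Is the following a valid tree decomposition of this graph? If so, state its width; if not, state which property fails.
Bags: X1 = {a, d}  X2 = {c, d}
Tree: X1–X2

No — vertex b appears in no bag.

A tree decomposition must satisfy three properties: every vertex lies in some bag; for every edge, both endpoints lie together in some bag; and for every vertex, the bags containing it form a connected subtree. Here vertex b appears in no bag, so the decomposition is invalid.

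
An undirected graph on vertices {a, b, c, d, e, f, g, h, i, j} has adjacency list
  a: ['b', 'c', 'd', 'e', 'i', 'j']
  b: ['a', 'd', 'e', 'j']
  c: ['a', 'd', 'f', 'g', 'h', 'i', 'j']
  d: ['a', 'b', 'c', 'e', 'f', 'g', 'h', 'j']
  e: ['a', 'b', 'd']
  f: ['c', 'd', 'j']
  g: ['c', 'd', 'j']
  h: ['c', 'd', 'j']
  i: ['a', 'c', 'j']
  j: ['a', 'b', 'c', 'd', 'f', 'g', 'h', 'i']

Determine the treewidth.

A width-3 tree decomposition is:
Bags: B1 = {a, b, d, j}  B2 = {a, c, d, j}  B3 = {c, d, g, j}  B4 = {a, b, d, e}  B5 = {c, d, h, j}  B6 = {a, c, i, j}  B7 = {c, d, f, j}
Tree: B1–B2, B2–B3, B1–B4, B3–B5, B2–B6, B2–B7
The largest bag has 4 vertices, giving width 3; this decomposition certifies tw(G) ≤ 3. For the lower bound, the 4 vertices {c, d, g, j} are pairwise adjacent, and any tree decomposition puts a clique entirely inside one bag — forcing width ≥ 3. Therefore the treewidth is 3.

3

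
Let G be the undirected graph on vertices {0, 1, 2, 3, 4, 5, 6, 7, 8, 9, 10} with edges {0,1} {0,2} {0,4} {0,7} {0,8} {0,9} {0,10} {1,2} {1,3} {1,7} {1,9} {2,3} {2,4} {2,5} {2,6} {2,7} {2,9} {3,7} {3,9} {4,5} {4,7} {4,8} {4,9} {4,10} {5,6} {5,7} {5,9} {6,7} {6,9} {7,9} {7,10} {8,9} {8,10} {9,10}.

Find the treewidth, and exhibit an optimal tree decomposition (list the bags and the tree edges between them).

Treewidth 4.
Bags: B1 = {0, 2, 4, 7, 9}  B2 = {0, 1, 2, 7, 9}  B3 = {0, 4, 7, 9, 10}  B4 = {2, 4, 5, 7, 9}  B5 = {1, 2, 3, 7, 9}  B6 = {0, 4, 8, 9, 10}  B7 = {2, 5, 6, 7, 9}
Tree: B1–B2, B1–B3, B1–B4, B2–B5, B3–B6, B4–B7

Each bag holds 5 vertices, so the decomposition has width 4, which upper-bounds the treewidth. For the lower bound, the 5 vertices {0, 4, 8, 9, 10} are pairwise adjacent, and any tree decomposition puts a clique entirely inside one bag — forcing width ≥ 4. The upper and lower bounds meet at 4, so that is the treewidth.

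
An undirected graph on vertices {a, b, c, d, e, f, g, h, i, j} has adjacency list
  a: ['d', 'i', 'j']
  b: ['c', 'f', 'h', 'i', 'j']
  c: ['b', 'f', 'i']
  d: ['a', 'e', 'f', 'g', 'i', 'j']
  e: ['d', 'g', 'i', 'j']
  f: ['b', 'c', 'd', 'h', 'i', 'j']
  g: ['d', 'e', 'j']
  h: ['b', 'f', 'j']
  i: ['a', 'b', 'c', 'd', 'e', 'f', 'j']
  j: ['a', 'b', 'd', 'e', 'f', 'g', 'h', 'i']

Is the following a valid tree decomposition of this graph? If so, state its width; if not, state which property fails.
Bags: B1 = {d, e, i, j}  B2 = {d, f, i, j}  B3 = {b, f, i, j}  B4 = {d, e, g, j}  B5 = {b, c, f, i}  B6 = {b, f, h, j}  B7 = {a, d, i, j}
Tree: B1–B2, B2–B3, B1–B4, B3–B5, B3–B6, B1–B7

Vertex coverage: the bags together contain {a, b, c, d, e, f, g, h, i, j}, the full vertex set. Edge coverage: each edge of G has both endpoints in at least one bag. Running intersection: for every vertex, the bags containing it form a connected subtree. All three properties hold, so this is a valid tree decomposition of width max|bag| − 1 = 3, and hence tw(G) ≤ 3.

Yes; width 3.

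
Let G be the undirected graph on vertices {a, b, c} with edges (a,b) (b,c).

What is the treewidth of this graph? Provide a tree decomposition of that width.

Treewidth 1.
One optimal decomposition is:
Bags: B1 = {b, c}  B2 = {a, b}
Tree: B1–B2

Every bag has size at most 2, so the width is 2 − 1 = 1 and tw(G) ≤ 1. G has an edge, so its treewidth is at least 1. Combining the bounds, tw(G) = 1.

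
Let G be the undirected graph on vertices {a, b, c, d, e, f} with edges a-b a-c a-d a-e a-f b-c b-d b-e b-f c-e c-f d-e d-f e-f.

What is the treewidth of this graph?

4

A width-4 tree decomposition is:
Bags: B1 = {a, b, c, e, f}  B2 = {a, b, d, e, f}
Tree: B1–B2
Each bag holds 5 vertices, so the decomposition has width 4, which upper-bounds the treewidth. On the other hand G contains the 5-clique {a, b, d, e, f}. A clique must lie in a single bag of any decomposition, so no decomposition can have width below 4. Therefore the treewidth is 4.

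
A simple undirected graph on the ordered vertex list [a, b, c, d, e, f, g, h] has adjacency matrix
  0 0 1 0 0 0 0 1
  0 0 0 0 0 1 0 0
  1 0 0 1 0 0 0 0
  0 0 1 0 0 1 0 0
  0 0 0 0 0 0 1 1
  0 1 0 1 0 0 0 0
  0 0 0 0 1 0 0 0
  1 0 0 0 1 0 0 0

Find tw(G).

1

A width-1 tree decomposition is:
Bags: B1 = {b, f}  B2 = {d, f}  B3 = {c, d}  B4 = {a, c}  B5 = {a, h}  B6 = {e, h}  B7 = {e, g}
Tree: B1–B2, B2–B3, B3–B4, B4–B5, B5–B6, B6–B7
The largest bag has 2 vertices, giving width 1; this decomposition certifies tw(G) ≤ 1. G has an edge, so its treewidth is at least 1. Hence tw(G) = 1 exactly.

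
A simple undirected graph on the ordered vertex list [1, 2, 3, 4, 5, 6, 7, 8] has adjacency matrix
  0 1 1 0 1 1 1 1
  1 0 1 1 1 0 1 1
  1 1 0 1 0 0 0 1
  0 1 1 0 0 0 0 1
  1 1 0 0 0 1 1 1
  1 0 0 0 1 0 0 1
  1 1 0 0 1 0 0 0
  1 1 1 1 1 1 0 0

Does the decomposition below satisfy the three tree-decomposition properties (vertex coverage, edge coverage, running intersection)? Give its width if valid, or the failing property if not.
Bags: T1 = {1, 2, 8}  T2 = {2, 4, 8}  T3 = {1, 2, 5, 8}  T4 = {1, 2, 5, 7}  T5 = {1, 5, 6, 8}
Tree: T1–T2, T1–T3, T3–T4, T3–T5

No — vertex 3 appears in no bag.

A tree decomposition must satisfy three properties: every vertex lies in some bag; for every edge, both endpoints lie together in some bag; and for every vertex, the bags containing it form a connected subtree. Here vertex 3 appears in no bag, so the decomposition is invalid.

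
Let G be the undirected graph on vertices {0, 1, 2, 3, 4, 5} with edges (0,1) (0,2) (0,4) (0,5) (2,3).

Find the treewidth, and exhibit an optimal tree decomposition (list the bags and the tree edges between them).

The largest bag has 2 vertices, giving width 1; this decomposition certifies tw(G) ≤ 1. G has an edge, so its treewidth is at least 1. Combining the bounds, tw(G) = 1.

Treewidth 1.
One optimal decomposition is:
Bags: B1 = {0, 2}  B2 = {0, 1}  B3 = {2, 3}  B4 = {0, 4}  B5 = {0, 5}
Tree: B1–B2, B1–B3, B1–B4, B1–B5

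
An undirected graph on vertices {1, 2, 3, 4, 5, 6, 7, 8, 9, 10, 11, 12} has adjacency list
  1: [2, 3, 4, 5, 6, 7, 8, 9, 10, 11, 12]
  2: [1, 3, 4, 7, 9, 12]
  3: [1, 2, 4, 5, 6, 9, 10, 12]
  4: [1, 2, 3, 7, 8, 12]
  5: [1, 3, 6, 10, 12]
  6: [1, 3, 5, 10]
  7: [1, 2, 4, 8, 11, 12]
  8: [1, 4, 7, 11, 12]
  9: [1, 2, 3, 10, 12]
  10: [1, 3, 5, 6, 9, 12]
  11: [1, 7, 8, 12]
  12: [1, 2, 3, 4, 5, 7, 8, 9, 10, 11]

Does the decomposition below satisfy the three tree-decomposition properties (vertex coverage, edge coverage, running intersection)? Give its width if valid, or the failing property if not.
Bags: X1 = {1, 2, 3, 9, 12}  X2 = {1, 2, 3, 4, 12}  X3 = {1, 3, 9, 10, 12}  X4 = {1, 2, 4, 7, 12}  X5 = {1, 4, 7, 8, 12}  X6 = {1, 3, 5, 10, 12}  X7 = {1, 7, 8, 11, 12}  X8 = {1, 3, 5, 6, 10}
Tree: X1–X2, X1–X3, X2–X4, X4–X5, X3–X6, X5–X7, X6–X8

Yes; width 4.

Every vertex of G appears in some bag (union = {1, 2, 3, 4, 5, 6, 7, 8, 9, 10, 11, 12}); every edge is covered by a bag; and for each vertex v the set of bags containing v is connected in the bag tree. The decomposition is therefore valid. The largest bag has 5 vertices, so the width is 4.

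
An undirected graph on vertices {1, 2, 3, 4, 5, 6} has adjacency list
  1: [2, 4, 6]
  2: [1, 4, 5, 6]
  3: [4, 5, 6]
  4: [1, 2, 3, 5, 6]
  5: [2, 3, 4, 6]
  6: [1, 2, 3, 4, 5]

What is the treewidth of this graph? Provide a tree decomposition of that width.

Each bag holds 4 vertices, so the decomposition has width 3, which upper-bounds the treewidth. Conversely, {1, 2, 4, 6} is a clique of size 4, and the vertices of any clique must share a bag in every tree decomposition; so some bag has ≥ 4 vertices and tw(G) ≥ 3. Hence tw(G) = 3 exactly.

Treewidth 3.
One optimal decomposition is:
Bags: B1 = {2, 4, 5, 6}  B2 = {3, 4, 5, 6}  B3 = {1, 2, 4, 6}
Tree: B1–B2, B1–B3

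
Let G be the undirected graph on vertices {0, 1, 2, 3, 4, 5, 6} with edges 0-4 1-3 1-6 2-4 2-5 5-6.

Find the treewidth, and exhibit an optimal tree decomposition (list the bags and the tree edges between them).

Treewidth 1.
One such decomposition:
Bags: B1 = {1, 3}  B2 = {1, 6}  B3 = {5, 6}  B4 = {2, 5}  B5 = {2, 4}  B6 = {0, 4}
Tree: B1–B2, B2–B3, B3–B4, B4–B5, B5–B6

Each bag holds 2 vertices, so the decomposition has width 1, which upper-bounds the treewidth. G has an edge, so its treewidth is at least 1. Combining the bounds, tw(G) = 1.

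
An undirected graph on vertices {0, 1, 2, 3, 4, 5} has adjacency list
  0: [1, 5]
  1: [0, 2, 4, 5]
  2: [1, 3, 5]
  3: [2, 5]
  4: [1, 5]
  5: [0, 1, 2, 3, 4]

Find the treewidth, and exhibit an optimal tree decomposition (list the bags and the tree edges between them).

Treewidth 2.
One such decomposition:
Bags: B1 = {1, 2, 5}  B2 = {2, 3, 5}  B3 = {1, 4, 5}  B4 = {0, 1, 5}
Tree: B1–B2, B1–B3, B3–B4

Each bag holds 3 vertices, so the decomposition has width 2, which upper-bounds the treewidth. For the lower bound, the 3 vertices {0, 1, 5} are pairwise adjacent, and any tree decomposition puts a clique entirely inside one bag — forcing width ≥ 2. Therefore the treewidth is 2.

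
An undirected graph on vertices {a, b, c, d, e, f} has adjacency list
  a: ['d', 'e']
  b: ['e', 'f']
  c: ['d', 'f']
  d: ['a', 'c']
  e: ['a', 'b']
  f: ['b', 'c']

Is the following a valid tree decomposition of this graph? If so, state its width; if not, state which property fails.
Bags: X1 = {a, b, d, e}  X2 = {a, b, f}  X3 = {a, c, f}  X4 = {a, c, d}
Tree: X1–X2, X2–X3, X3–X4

No — bags containing vertex d are not connected in the tree.

A tree decomposition must satisfy three properties: every vertex lies in some bag; for every edge, both endpoints lie together in some bag; and for every vertex, the bags containing it form a connected subtree. Here bags containing vertex d are not connected in the tree, so the decomposition is invalid.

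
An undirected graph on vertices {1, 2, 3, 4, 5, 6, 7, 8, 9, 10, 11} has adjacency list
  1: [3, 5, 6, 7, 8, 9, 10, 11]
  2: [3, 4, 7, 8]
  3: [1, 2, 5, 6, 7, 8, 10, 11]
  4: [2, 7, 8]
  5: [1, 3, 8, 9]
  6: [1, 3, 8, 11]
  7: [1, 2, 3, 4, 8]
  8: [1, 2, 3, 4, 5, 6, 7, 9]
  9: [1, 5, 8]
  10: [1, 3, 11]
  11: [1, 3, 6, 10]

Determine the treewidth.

3

A width-3 tree decomposition is:
Bags: B1 = {1, 3, 6, 8}  B2 = {1, 3, 6, 11}  B3 = {1, 3, 5, 8}  B4 = {1, 5, 8, 9}  B5 = {1, 3, 7, 8}  B6 = {2, 3, 7, 8}  B7 = {2, 4, 7, 8}  B8 = {1, 3, 10, 11}
Tree: B1–B2, B1–B3, B3–B4, B3–B5, B5–B6, B6–B7, B2–B8
Each bag holds 4 vertices, so the decomposition has width 3, which upper-bounds the treewidth. Conversely, {1, 5, 8, 9} is a clique of size 4, and the vertices of any clique must share a bag in every tree decomposition; so some bag has ≥ 4 vertices and tw(G) ≥ 3. Hence tw(G) = 3 exactly.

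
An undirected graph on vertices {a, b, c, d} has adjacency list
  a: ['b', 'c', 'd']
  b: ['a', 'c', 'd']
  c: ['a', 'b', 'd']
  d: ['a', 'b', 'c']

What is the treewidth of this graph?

3

A width-3 tree decomposition is:
Bags: B1 = {a, b, c, d}
Tree: (single bag)
A single bag containing all 4 vertices is trivially a valid decomposition of width 3. Conversely, {a, b, c, d} is a clique of size 4, and the vertices of any clique must share a bag in every tree decomposition; so some bag has ≥ 4 vertices and tw(G) ≥ 3. Therefore the treewidth is 3.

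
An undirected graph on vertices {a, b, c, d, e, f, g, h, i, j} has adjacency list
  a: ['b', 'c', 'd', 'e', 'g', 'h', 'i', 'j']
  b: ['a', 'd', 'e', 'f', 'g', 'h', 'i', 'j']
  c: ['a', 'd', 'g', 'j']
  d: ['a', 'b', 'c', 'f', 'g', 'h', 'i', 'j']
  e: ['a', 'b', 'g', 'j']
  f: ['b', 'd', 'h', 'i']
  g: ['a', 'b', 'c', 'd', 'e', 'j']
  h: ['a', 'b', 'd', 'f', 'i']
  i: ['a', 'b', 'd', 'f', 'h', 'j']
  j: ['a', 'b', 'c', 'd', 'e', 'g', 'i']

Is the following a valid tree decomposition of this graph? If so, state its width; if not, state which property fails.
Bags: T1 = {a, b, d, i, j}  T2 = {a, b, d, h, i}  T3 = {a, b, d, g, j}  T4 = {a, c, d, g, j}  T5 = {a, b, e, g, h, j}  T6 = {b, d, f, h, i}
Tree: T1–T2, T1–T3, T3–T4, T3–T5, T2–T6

No — bags containing vertex h are not connected in the tree.

A tree decomposition must satisfy three properties: every vertex lies in some bag; for every edge, both endpoints lie together in some bag; and for every vertex, the bags containing it form a connected subtree. Here bags containing vertex h are not connected in the tree, so the decomposition is invalid.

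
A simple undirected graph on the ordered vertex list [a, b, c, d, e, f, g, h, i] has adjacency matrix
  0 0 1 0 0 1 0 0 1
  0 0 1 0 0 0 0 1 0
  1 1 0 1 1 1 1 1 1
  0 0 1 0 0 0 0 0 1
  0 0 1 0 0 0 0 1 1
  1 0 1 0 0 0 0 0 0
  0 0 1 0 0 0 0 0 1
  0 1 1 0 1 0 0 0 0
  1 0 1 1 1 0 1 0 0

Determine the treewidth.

2

A width-2 tree decomposition is:
Bags: B1 = {a, c, i}  B2 = {c, e, i}  B3 = {c, e, h}  B4 = {a, c, f}  B5 = {c, d, i}  B6 = {c, g, i}  B7 = {b, c, h}
Tree: B1–B2, B2–B3, B1–B4, B1–B5, B5–B6, B3–B7
Each bag holds 3 vertices, so the decomposition has width 2, which upper-bounds the treewidth. For the lower bound, the 3 vertices {c, e, h} are pairwise adjacent, and any tree decomposition puts a clique entirely inside one bag — forcing width ≥ 2. Hence tw(G) = 2 exactly.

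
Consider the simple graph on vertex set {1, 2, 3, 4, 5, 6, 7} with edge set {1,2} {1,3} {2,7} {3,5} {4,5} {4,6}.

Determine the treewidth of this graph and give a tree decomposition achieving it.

Every bag has size at most 2, so the width is 2 − 1 = 1 and tw(G) ≤ 1. Since G has at least one edge (e.g. 6–4), it is not an edgeless graph, so tw(G) ≥ 1. The upper and lower bounds meet at 1, so that is the treewidth.

Treewidth 1.
One optimal decomposition is:
Bags: B1 = {4, 6}  B2 = {4, 5}  B3 = {3, 5}  B4 = {1, 3}  B5 = {1, 2}  B6 = {2, 7}
Tree: B1–B2, B2–B3, B3–B4, B4–B5, B5–B6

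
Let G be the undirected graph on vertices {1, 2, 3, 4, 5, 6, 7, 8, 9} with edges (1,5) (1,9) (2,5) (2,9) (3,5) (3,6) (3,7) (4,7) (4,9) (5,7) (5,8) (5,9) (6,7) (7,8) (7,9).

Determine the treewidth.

A width-2 tree decomposition is:
Bags: B1 = {5, 7, 9}  B2 = {3, 5, 7}  B3 = {5, 7, 8}  B4 = {2, 5, 9}  B5 = {4, 7, 9}  B6 = {3, 6, 7}  B7 = {1, 5, 9}
Tree: B1–B2, B1–B3, B1–B4, B1–B5, B2–B6, B1–B7
The largest bag has 3 vertices, giving width 2; this decomposition certifies tw(G) ≤ 2. On the other hand G contains the 3-clique {4, 7, 9}. A clique must lie in a single bag of any decomposition, so no decomposition can have width below 2. Therefore the treewidth is 2.

2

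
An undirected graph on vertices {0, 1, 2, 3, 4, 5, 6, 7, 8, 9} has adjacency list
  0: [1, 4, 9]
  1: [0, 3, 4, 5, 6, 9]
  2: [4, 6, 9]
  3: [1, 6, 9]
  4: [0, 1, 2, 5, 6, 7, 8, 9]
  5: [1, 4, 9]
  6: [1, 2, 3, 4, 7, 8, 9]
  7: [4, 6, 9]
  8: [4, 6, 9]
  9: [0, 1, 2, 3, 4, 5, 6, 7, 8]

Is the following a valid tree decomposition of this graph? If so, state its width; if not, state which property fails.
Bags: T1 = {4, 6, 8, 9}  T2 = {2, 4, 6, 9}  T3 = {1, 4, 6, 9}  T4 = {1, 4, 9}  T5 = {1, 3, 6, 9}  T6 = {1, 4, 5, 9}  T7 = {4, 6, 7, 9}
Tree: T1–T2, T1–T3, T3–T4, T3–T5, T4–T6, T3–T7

A tree decomposition must satisfy three properties: every vertex lies in some bag; for every edge, both endpoints lie together in some bag; and for every vertex, the bags containing it form a connected subtree. Here vertex 0 appears in no bag, so the decomposition is invalid.

No — vertex 0 appears in no bag.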